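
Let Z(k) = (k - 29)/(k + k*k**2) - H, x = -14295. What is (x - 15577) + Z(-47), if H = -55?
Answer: -1548545857/51935 ≈ -29817.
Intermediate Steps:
Z(k) = 55 + (-29 + k)/(k + k**3) (Z(k) = (k - 29)/(k + k*k**2) - 1*(-55) = (-29 + k)/(k + k**3) + 55 = 55 + (-29 + k)/(k + k**3))
(x - 15577) + Z(-47) = (-14295 - 15577) + (-29 + 55*(-47)**3 + 56*(-47))/(-47 + (-47)**3) = -29872 + (-29 + 55*(-103823) - 2632)/(-47 - 103823) = -29872 + (-29 - 5710265 - 2632)/(-103870) = -29872 - 1/103870*(-5712926) = -29872 + 2856463/51935 = -1548545857/51935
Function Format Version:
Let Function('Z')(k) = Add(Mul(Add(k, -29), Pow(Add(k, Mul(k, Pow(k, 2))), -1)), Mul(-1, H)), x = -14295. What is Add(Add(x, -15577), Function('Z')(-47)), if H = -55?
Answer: Rational(-1548545857, 51935) ≈ -29817.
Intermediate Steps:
Function('Z')(k) = Add(55, Mul(Pow(Add(k, Pow(k, 3)), -1), Add(-29, k))) (Function('Z')(k) = Add(Mul(Add(k, -29), Pow(Add(k, Mul(k, Pow(k, 2))), -1)), Mul(-1, -55)) = Add(Mul(Add(-29, k), Pow(Add(k, Pow(k, 3)), -1)), 55) = Add(Mul(Pow(Add(k, Pow(k, 3)), -1), Add(-29, k)), 55) = Add(55, Mul(Pow(Add(k, Pow(k, 3)), -1), Add(-29, k))))
Add(Add(x, -15577), Function('Z')(-47)) = Add(Add(-14295, -15577), Mul(Pow(Add(-47, Pow(-47, 3)), -1), Add(-29, Mul(55, Pow(-47, 3)), Mul(56, -47)))) = Add(-29872, Mul(Pow(Add(-47, -103823), -1), Add(-29, Mul(55, -103823), -2632))) = Add(-29872, Mul(Pow(-103870, -1), Add(-29, -5710265, -2632))) = Add(-29872, Mul(Rational(-1, 103870), -5712926)) = Add(-29872, Rational(2856463, 51935)) = Rational(-1548545857, 51935)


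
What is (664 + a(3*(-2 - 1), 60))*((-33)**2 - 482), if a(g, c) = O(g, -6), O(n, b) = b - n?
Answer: 404869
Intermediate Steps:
a(g, c) = -6 - g
(664 + a(3*(-2 - 1), 60))*((-33)**2 - 482) = (664 + (-6 - 3*(-2 - 1)))*((-33)**2 - 482) = (664 + (-6 - 3*(-3)))*(1089 - 482) = (664 + (-6 - 1*(-9)))*607 = (664 + (-6 + 9))*607 = (664 + 3)*607 = 667*607 = 404869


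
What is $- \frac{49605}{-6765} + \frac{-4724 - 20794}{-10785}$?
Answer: $\frac{15724871}{1621345} \approx 9.6987$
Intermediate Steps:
$- \frac{49605}{-6765} + \frac{-4724 - 20794}{-10785} = \left(-49605\right) \left(- \frac{1}{6765}\right) - - \frac{8506}{3595} = \frac{3307}{451} + \frac{8506}{3595} = \frac{15724871}{1621345}$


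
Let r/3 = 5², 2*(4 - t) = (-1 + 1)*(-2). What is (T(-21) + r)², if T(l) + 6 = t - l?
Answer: 8836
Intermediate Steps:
t = 4 (t = 4 - (-1 + 1)*(-2)/2 = 4 - 0*(-2) = 4 - ½*0 = 4 + 0 = 4)
r = 75 (r = 3*5² = 3*25 = 75)
T(l) = -2 - l (T(l) = -6 + (4 - l) = -2 - l)
(T(-21) + r)² = ((-2 - 1*(-21)) + 75)² = ((-2 + 21) + 75)² = (19 + 75)² = 94² = 8836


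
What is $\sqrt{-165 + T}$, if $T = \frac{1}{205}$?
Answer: $\frac{4 i \sqrt{433370}}{205} \approx 12.845 i$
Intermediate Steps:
$T = \frac{1}{205} \approx 0.0048781$
$\sqrt{-165 + T} = \sqrt{-165 + \frac{1}{205}} = \sqrt{- \frac{33824}{205}} = \frac{4 i \sqrt{433370}}{205}$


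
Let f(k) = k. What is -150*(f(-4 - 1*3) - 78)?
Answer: 12750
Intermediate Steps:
-150*(f(-4 - 1*3) - 78) = -150*((-4 - 1*3) - 78) = -150*((-4 - 3) - 78) = -150*(-7 - 78) = -150*(-85) = 12750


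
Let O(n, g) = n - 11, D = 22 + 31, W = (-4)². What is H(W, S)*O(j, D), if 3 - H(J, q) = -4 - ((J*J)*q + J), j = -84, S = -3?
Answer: 70775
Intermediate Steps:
W = 16
H(J, q) = 7 + J + q*J² (H(J, q) = 3 - (-4 - ((J*J)*q + J)) = 3 - (-4 - (J²*q + J)) = 3 - (-4 - (q*J² + J)) = 3 - (-4 - (J + q*J²)) = 3 - (-4 + (-J - q*J²)) = 3 - (-4 - J - q*J²) = 3 + (4 + J + q*J²) = 7 + J + q*J²)
D = 53
O(n, g) = -11 + n
H(W, S)*O(j, D) = (7 + 16 - 3*16²)*(-11 - 84) = (7 + 16 - 3*256)*(-95) = (7 + 16 - 768)*(-95) = -745*(-95) = 70775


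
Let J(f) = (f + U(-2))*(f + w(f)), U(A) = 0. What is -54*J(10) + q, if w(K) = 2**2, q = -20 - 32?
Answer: -7612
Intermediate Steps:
q = -52
w(K) = 4
J(f) = f*(4 + f) (J(f) = (f + 0)*(f + 4) = f*(4 + f))
-54*J(10) + q = -540*(4 + 10) - 52 = -540*14 - 52 = -54*140 - 52 = -7560 - 52 = -7612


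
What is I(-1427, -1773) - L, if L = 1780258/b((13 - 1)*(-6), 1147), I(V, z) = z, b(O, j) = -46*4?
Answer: 727013/92 ≈ 7902.3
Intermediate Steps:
b(O, j) = -184
L = -890129/92 (L = 1780258/(-184) = 1780258*(-1/184) = -890129/92 ≈ -9675.3)
I(-1427, -1773) - L = -1773 - 1*(-890129/92) = -1773 + 890129/92 = 727013/92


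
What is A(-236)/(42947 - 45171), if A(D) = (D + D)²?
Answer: -13924/139 ≈ -100.17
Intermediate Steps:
A(D) = 4*D² (A(D) = (2*D)² = 4*D²)
A(-236)/(42947 - 45171) = (4*(-236)²)/(42947 - 45171) = (4*55696)/(-2224) = 222784*(-1/2224) = -13924/139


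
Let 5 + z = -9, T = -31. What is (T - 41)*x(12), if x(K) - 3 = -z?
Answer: -1224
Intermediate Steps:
z = -14 (z = -5 - 9 = -14)
x(K) = 17 (x(K) = 3 - 1*(-14) = 3 + 14 = 17)
(T - 41)*x(12) = (-31 - 41)*17 = -72*17 = -1224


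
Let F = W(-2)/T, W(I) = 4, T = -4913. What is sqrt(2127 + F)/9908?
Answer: sqrt(177649099)/2863412 ≈ 0.0046548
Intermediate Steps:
F = -4/4913 (F = 4/(-4913) = 4*(-1/4913) = -4/4913 ≈ -0.00081417)
sqrt(2127 + F)/9908 = sqrt(2127 - 4/4913)/9908 = sqrt(10449947/4913)*(1/9908) = (sqrt(177649099)/289)*(1/9908) = sqrt(177649099)/2863412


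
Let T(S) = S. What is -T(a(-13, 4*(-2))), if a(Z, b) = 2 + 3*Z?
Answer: 37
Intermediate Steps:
-T(a(-13, 4*(-2))) = -(2 + 3*(-13)) = -(2 - 39) = -1*(-37) = 37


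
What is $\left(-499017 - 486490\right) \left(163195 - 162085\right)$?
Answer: $-1093912770$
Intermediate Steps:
$\left(-499017 - 486490\right) \left(163195 - 162085\right) = - 985507 \left(163195 - 162085\right) = \left(-985507\right) 1110 = -1093912770$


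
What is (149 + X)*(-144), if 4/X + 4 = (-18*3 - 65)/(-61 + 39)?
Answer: -677808/31 ≈ -21865.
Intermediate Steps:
X = 88/31 (X = 4/(-4 + (-18*3 - 65)/(-61 + 39)) = 4/(-4 + (-54 - 65)/(-22)) = 4/(-4 - 119*(-1/22)) = 4/(-4 + 119/22) = 4/(31/22) = 4*(22/31) = 88/31 ≈ 2.8387)
(149 + X)*(-144) = (149 + 88/31)*(-144) = (4707/31)*(-144) = -677808/31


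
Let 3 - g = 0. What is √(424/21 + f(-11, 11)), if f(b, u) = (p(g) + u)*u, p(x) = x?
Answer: √76818/21 ≈ 13.198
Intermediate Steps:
g = 3 (g = 3 - 1*0 = 3 + 0 = 3)
f(b, u) = u*(3 + u) (f(b, u) = (3 + u)*u = u*(3 + u))
√(424/21 + f(-11, 11)) = √(424/21 + 11*(3 + 11)) = √(424*(1/21) + 11*14) = √(424/21 + 154) = √(3658/21) = √76818/21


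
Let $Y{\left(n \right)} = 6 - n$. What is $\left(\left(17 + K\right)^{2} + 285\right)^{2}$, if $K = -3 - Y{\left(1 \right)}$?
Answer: $133956$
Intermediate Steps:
$K = -8$ ($K = -3 - \left(6 - 1\right) = -3 - 5 = -8$)
$\left(\left(17 + K\right)^{2} + 285\right)^{2} = \left(\left(17 - 8\right)^{2} + 285\right)^{2} = \left(9^{2} + 285\right)^{2} = \left(81 + 285\right)^{2} = 366^{2} = 133956$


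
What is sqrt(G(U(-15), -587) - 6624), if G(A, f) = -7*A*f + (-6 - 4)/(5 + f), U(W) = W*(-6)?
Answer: sqrt(30754955121)/291 ≈ 602.65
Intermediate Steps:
U(W) = -6*W
G(A, f) = -10/(5 + f) - 7*A*f (G(A, f) = -7*A*f - 10/(5 + f) = -10/(5 + f) - 7*A*f)
sqrt(G(U(-15), -587) - 6624) = sqrt((-10 - 35*(-6*(-15))*(-587) - 7*(-6*(-15))*(-587)**2)/(5 - 587) - 6624) = sqrt((-10 - 35*90*(-587) - 7*90*344569)/(-582) - 6624) = sqrt(-(-10 + 1849050 - 217078470)/582 - 6624) = sqrt(-1/582*(-215229430) - 6624) = sqrt(107614715/291 - 6624) = sqrt(105687131/291) = sqrt(30754955121)/291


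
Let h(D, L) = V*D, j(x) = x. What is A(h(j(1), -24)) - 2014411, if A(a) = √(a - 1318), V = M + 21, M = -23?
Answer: -2014411 + 2*I*√330 ≈ -2.0144e+6 + 36.332*I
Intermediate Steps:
V = -2 (V = -23 + 21 = -2)
h(D, L) = -2*D
A(a) = √(-1318 + a)
A(h(j(1), -24)) - 2014411 = √(-1318 - 2*1) - 2014411 = √(-1318 - 2) - 2014411 = √(-1320) - 2014411 = 2*I*√330 - 2014411 = -2014411 + 2*I*√330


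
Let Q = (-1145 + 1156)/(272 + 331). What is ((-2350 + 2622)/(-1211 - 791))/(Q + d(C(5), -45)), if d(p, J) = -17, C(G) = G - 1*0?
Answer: 10251/1281280 ≈ 0.0080006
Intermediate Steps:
C(G) = G (C(G) = G + 0 = G)
Q = 11/603 ≈ 0.018242
((-2350 + 2622)/(-1211 - 791))/(Q + d(C(5), -45)) = ((-2350 + 2622)/(-1211 - 791))/(11/603 - 17) = (272/(-2002))/(-10240/603) = (272*(-1/2002))*(-603/10240) = -136/1001*(-603/10240) = 10251/1281280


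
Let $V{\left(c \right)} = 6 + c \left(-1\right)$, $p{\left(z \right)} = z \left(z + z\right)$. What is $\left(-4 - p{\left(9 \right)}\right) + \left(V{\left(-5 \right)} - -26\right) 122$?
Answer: $4348$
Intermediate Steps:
$p{\left(z \right)} = 2 z^{2}$ ($p{\left(z \right)} = z 2 z = 2 z^{2}$)
$V{\left(c \right)} = 6 - c$
$\left(-4 - p{\left(9 \right)}\right) + \left(V{\left(-5 \right)} - -26\right) 122 = \left(-4 - 2 \cdot 9^{2}\right) + \left(\left(6 - -5\right) - -26\right) 122 = \left(-4 - 2 \cdot 81\right) + \left(\left(6 + 5\right) + 26\right) 122 = \left(-4 - 162\right) + \left(11 + 26\right) 122 = \left(-4 - 162\right) + 37 \cdot 122 = -166 + 4514 = 4348$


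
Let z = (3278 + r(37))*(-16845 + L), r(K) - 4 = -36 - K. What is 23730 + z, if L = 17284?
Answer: 1432481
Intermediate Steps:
r(K) = -32 - K (r(K) = 4 + (-36 - K) = -32 - K)
z = 1408751 (z = (3278 + (-32 - 1*37))*(-16845 + 17284) = (3278 + (-32 - 37))*439 = (3278 - 69)*439 = 3209*439 = 1408751)
23730 + z = 23730 + 1408751 = 1432481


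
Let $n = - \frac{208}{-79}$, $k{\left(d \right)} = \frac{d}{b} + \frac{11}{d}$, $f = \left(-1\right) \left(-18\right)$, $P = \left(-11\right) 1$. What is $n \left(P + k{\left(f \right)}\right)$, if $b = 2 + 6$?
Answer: $- \frac{15236}{711} \approx -21.429$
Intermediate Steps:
$P = -11$
$b = 8$
$f = 18$
$k{\left(d \right)} = \frac{11}{d} + \frac{d}{8}$ ($k{\left(d \right)} = \frac{d}{8} + \frac{11}{d} = \frac{11}{d} + \frac{d}{8}$)
$n = \frac{208}{79}$ ($n = \left(-208\right) \left(- \frac{1}{79}\right) = \frac{208}{79} \approx 2.6329$)
$n \left(P + k{\left(f \right)}\right) = \frac{208 \left(-11 + \left(\frac{11}{18} + \frac{1}{8} \cdot 18\right)\right)}{79} = \frac{208 \left(-11 + \left(11 \cdot \frac{1}{18} + \frac{9}{4}\right)\right)}{79} = \frac{208 \left(-11 + \left(\frac{11}{18} + \frac{9}{4}\right)\right)}{79} = \frac{208 \left(-11 + \frac{103}{36}\right)}{79} = \frac{208}{79} \left(- \frac{293}{36}\right) = - \frac{15236}{711}$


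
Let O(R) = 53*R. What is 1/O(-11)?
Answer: -1/583 ≈ -0.0017153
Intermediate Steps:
1/O(-11) = 1/(53*(-11)) = 1/(-583) = -1/583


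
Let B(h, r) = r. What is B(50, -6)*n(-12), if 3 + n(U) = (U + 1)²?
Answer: -708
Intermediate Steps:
n(U) = -3 + (1 + U)² (n(U) = -3 + (U + 1)² = -3 + (1 + U)²)
B(50, -6)*n(-12) = -6*(-3 + (1 - 12)²) = -6*(-3 + (-11)²) = -6*(-3 + 121) = -6*118 = -708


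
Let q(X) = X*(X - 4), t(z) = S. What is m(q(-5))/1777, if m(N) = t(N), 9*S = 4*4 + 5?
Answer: 7/5331 ≈ 0.0013131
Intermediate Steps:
S = 7/3 (S = (4*4 + 5)/9 = (16 + 5)/9 = (⅑)*21 = 7/3 ≈ 2.3333)
t(z) = 7/3
q(X) = X*(-4 + X)
m(N) = 7/3
m(q(-5))/1777 = (7/3)/1777 = (7/3)*(1/1777) = 7/5331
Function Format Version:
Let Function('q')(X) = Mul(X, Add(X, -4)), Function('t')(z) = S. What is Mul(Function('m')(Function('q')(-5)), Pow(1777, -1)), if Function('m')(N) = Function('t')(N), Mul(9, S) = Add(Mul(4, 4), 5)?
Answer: Rational(7, 5331) ≈ 0.0013131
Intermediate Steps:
S = Rational(7, 3) (S = Mul(Rational(1, 9), Add(Mul(4, 4), 5)) = Mul(Rational(1, 9), Add(16, 5)) = Mul(Rational(1, 9), 21) = Rational(7, 3) ≈ 2.3333)
Function('t')(z) = Rational(7, 3)
Function('q')(X) = Mul(X, Add(-4, X))
Function('m')(N) = Rational(7, 3)
Mul(Function('m')(Function('q')(-5)), Pow(1777, -1)) = Mul(Rational(7, 3), Pow(1777, -1)) = Mul(Rational(7, 3), Rational(1, 1777)) = Rational(7, 5331)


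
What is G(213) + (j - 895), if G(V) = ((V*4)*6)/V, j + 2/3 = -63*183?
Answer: -37202/3 ≈ -12401.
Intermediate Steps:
j = -34589/3 (j = -⅔ - 63*183 = -⅔ - 11529 = -34589/3 ≈ -11530.)
G(V) = 24 (G(V) = ((4*V)*6)/V = (24*V)/V = 24)
G(213) + (j - 895) = 24 + (-34589/3 - 895) = 24 - 37274/3 = -37202/3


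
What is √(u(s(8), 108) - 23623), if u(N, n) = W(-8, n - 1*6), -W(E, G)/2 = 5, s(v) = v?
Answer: I*√23633 ≈ 153.73*I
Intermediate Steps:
W(E, G) = -10 (W(E, G) = -2*5 = -10)
u(N, n) = -10
√(u(s(8), 108) - 23623) = √(-10 - 23623) = √(-23633) = I*√23633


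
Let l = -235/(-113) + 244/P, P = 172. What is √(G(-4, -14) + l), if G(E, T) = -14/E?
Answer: √660911462/9718 ≈ 2.6454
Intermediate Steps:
l = 16998/4859 (l = -235/(-113) + 244/172 = -235*(-1/113) + 244*(1/172) = 235/113 + 61/43 = 16998/4859 ≈ 3.4982)
√(G(-4, -14) + l) = √(-14/(-4) + 16998/4859) = √(-14*(-¼) + 16998/4859) = √(7/2 + 16998/4859) = √(68009/9718) = √660911462/9718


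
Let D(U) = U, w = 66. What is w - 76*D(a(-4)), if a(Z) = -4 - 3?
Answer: 598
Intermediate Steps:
a(Z) = -7
w - 76*D(a(-4)) = 66 - 76*(-7) = 66 + 532 = 598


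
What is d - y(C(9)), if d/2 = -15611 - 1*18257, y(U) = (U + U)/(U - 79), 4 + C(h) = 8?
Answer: -5080192/75 ≈ -67736.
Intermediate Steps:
C(h) = 4 (C(h) = -4 + 8 = 4)
y(U) = 2*U/(-79 + U) (y(U) = (2*U)/(-79 + U) = 2*U/(-79 + U))
d = -67736 (d = 2*(-15611 - 1*18257) = 2*(-15611 - 18257) = 2*(-33868) = -67736)
d - y(C(9)) = -67736 - 2*4/(-79 + 4) = -67736 - 2*4/(-75) = -67736 - 2*4*(-1)/75 = -67736 - 1*(-8/75) = -67736 + 8/75 = -5080192/75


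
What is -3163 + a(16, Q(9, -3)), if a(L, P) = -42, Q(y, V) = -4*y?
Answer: -3205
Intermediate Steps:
-3163 + a(16, Q(9, -3)) = -3163 - 42 = -3205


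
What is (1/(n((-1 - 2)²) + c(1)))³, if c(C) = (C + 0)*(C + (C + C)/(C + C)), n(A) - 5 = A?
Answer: 1/4096 ≈ 0.00024414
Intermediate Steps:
n(A) = 5 + A
c(C) = C*(1 + C) (c(C) = C*(C + (2*C)/((2*C))) = C*(C + (2*C)*(1/(2*C))) = C*(C + 1) = C*(1 + C))
(1/(n((-1 - 2)²) + c(1)))³ = (1/((5 + (-1 - 2)²) + 1*(1 + 1)))³ = (1/((5 + (-3)²) + 1*2))³ = (1/((5 + 9) + 2))³ = (1/(14 + 2))³ = (1/16)³ = 1/4096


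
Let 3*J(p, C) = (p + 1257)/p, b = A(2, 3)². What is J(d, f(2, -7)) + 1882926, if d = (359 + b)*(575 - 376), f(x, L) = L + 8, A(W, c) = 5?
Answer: 143885699107/76416 ≈ 1.8829e+6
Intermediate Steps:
f(x, L) = 8 + L
b = 25 (b = 5² = 25)
d = 76416 (d = (359 + 25)*(575 - 376) = 384*199 = 76416)
J(p, C) = (1257 + p)/(3*p) (J(p, C) = ((p + 1257)/p)/3 = ((1257 + p)/p)/3 = (1257 + p)/(3*p))
J(d, f(2, -7)) + 1882926 = (⅓)*(1257 + 76416)/76416 + 1882926 = (⅓)*(1/76416)*77673 + 1882926 = 25891/76416 + 1882926 = 143885699107/76416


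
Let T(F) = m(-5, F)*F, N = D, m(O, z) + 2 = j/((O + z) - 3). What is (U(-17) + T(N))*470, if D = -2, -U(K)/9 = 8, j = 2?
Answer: -31772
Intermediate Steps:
m(O, z) = -2 + 2/(-3 + O + z) (m(O, z) = -2 + 2/((O + z) - 3) = -2 + 2/(-3 + O + z))
U(K) = -72 (U(K) = -9*8 = -72)
N = -2
T(F) = 2*F*(9 - F)/(-8 + F) (T(F) = (2*(4 - 1*(-5) - F)/(-3 - 5 + F))*F = (2*(4 + 5 - F)/(-8 + F))*F = (2*(9 - F)/(-8 + F))*F = 2*F*(9 - F)/(-8 + F))
(U(-17) + T(N))*470 = (-72 + 2*(-2)*(9 - 1*(-2))/(-8 - 2))*470 = (-72 + 2*(-2)*(9 + 2)/(-10))*470 = (-72 + 2*(-2)*(-⅒)*11)*470 = (-72 + 22/5)*470 = -338/5*470 = -31772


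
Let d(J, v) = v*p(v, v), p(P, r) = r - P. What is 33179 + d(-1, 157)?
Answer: 33179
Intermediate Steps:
d(J, v) = 0 (d(J, v) = v*(v - v) = v*0 = 0)
33179 + d(-1, 157) = 33179 + 0 = 33179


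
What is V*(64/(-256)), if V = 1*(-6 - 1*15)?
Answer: 21/4 ≈ 5.2500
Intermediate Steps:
V = -21 (V = 1*(-6 - 15) = 1*(-21) = -21)
V*(64/(-256)) = -1344/(-256) = -1344*(-1)/256 = -21*(-1/4) = 21/4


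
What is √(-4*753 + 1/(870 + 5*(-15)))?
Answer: I*√1903658505/795 ≈ 54.882*I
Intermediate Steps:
√(-4*753 + 1/(870 + 5*(-15))) = √(-3012 + 1/(870 - 75)) = √(-3012 + 1/795) = √(-2394539/795) = I*√1903658505/795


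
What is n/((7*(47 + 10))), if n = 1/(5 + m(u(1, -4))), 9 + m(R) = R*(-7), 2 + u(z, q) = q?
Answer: 1/15162 ≈ 6.5954e-5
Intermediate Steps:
u(z, q) = -2 + q
m(R) = -9 - 7*R (m(R) = -9 + R*(-7) = -9 - 7*R)
n = 1/38 (n = 1/(5 + (-9 - 7*(-2 - 4))) = 1/(5 + (-9 - 7*(-6))) = 1/(5 + (-9 + 42)) = 1/(5 + 33) = 1/38 ≈ 0.026316)
n/((7*(47 + 10))) = 1/(38*((7*(47 + 10)))) = 1/(38*((7*57))) = (1/38)/399 = (1/38)*(1/399) = 1/15162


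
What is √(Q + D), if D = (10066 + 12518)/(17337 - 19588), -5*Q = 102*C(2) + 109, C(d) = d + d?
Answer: I*√14369112185/11255 ≈ 10.65*I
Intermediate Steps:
C(d) = 2*d
Q = -517/5 (Q = -(102*(2*2) + 109)/5 = -(102*4 + 109)/5 = -(408 + 109)/5 = -⅕*517 = -517/5 ≈ -103.40)
D = -22584/2251 (D = 22584/(-2251) = 22584*(-1/2251) = -22584/2251 ≈ -10.033)
√(Q + D) = √(-517/5 - 22584/2251) = √(-1276687/11255) = I*√14369112185/11255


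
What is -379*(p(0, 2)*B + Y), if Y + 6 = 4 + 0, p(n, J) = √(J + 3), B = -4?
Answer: 758 + 1516*√5 ≈ 4147.9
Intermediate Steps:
p(n, J) = √(3 + J)
Y = -2 (Y = -6 + (4 + 0) = -6 + 4 = -2)
-379*(p(0, 2)*B + Y) = -379*(√(3 + 2)*(-4) - 2) = -379*(√5*(-4) - 2) = -379*(-4*√5 - 2) = -379*(-2 - 4*√5) = 758 + 1516*√5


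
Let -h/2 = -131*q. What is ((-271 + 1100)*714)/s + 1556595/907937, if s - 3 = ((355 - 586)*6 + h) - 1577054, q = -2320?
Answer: 955244829631/661667260183 ≈ 1.4437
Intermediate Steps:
h = -607840 (h = -(-262)*(-2320) = -2*303920 = -607840)
s = -2186277 (s = 3 + (((355 - 586)*6 - 607840) - 1577054) = 3 + ((-231*6 - 607840) - 1577054) = 3 + ((-1386 - 607840) - 1577054) = 3 + (-609226 - 1577054) = 3 - 2186280 = -2186277)
((-271 + 1100)*714)/s + 1556595/907937 = ((-271 + 1100)*714)/(-2186277) + 1556595/907937 = (829*714)*(-1/2186277) + 1556595*(1/907937) = 591906*(-1/2186277) + 1556595/907937 = -197302/728759 + 1556595/907937 = 955244829631/661667260183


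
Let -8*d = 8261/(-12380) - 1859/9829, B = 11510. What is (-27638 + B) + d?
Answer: -15699925760691/973464160 ≈ -16128.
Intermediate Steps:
d = 104211789/973464160 (d = -(8261/(-12380) - 1859/9829)/8 = -(8261*(-1/12380) - 1859*1/9829)/8 = -(-8261/12380 - 1859/9829)/8 = -⅛*(-104211789/121683020) = 104211789/973464160 ≈ 0.10705)
(-27638 + B) + d = (-27638 + 11510) + 104211789/973464160 = -16128 + 104211789/973464160 = -15699925760691/973464160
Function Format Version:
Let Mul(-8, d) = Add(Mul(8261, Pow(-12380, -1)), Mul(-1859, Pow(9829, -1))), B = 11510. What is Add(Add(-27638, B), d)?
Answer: Rational(-15699925760691, 973464160) ≈ -16128.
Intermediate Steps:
d = Rational(104211789, 973464160) (d = Mul(Rational(-1, 8), Add(Mul(8261, Pow(-12380, -1)), Mul(-1859, Pow(9829, -1)))) = Mul(Rational(-1, 8), Add(Mul(8261, Rational(-1, 12380)), Mul(-1859, Rational(1, 9829)))) = Mul(Rational(-1, 8), Add(Rational(-8261, 12380), Rational(-1859, 9829))) = Mul(Rational(-1, 8), Rational(-104211789, 121683020)) = Rational(104211789, 973464160) ≈ 0.10705)
Add(Add(-27638, B), d) = Add(Add(-27638, 11510), Rational(104211789, 973464160)) = Add(-16128, Rational(104211789, 973464160)) = Rational(-15699925760691, 973464160)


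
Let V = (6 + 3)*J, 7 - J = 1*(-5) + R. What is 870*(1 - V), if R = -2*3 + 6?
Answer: -93090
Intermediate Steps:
R = 0 (R = -6 + 6 = 0)
J = 12 (J = 7 - (1*(-5) + 0) = 7 - (-5 + 0) = 7 - 1*(-5) = 7 + 5 = 12)
V = 108 (V = (6 + 3)*12 = 9*12 = 108)
870*(1 - V) = 870*(1 - 1*108) = 870*(1 - 108) = 870*(-107) = -93090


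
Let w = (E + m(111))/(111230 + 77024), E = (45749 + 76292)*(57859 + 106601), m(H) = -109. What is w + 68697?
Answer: 33003347789/188254 ≈ 1.7531e+5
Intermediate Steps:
E = 20070862860 (E = 122041*164460 = 20070862860)
w = 20070862751/188254 (w = (20070862860 - 109)/(111230 + 77024) = 20070862751/188254 ≈ 1.0662e+5)
w + 68697 = 20070862751/188254 + 68697 = 33003347789/188254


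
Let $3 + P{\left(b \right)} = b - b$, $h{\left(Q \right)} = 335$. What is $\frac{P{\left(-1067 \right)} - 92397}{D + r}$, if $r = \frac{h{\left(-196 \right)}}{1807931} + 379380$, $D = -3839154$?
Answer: $\frac{167052824400}{6255032667259} \approx 0.026707$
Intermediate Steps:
$P{\left(b \right)} = -3$ ($P{\left(b \right)} = -3 + \left(b - b\right) = -3 + 0 = -3$)
$r = \frac{685892863115}{1807931}$ ($r = \frac{335}{1807931} + 379380 = \frac{685892863115}{1807931} \approx 3.7938 \cdot 10^{5}$)
$\frac{P{\left(-1067 \right)} - 92397}{D + r} = \frac{-3 - 92397}{-3839154 + \frac{685892863115}{1807931}} = - \frac{92400}{- \frac{6255032667259}{1807931}} = \left(-92400\right) \left(- \frac{1807931}{6255032667259}\right) = \frac{167052824400}{6255032667259}$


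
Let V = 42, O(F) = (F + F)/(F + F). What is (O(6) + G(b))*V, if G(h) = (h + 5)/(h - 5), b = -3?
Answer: 63/2 ≈ 31.500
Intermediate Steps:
O(F) = 1 (O(F) = (2*F)/((2*F)) = (2*F)*(1/(2*F)) = 1)
G(h) = (5 + h)/(-5 + h)
(O(6) + G(b))*V = (1 + (5 - 3)/(-5 - 3))*42 = (1 + 2/(-8))*42 = (1 - ⅛*2)*42 = (1 - ¼)*42 = (¾)*42 = 63/2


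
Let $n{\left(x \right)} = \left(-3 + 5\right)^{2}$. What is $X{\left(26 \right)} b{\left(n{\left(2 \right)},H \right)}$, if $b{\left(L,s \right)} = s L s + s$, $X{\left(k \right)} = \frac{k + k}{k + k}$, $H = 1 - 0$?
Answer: $5$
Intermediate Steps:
$n{\left(x \right)} = 4$ ($n{\left(x \right)} = 2^{2} = 4$)
$H = 1$ ($H = 1 + 0 = 1$)
$X{\left(k \right)} = 1$ ($X{\left(k \right)} = \frac{2 k}{2 k} = 2 k \frac{1}{2 k} = 1$)
$b{\left(L,s \right)} = s + L s^{2}$ ($b{\left(L,s \right)} = L s s + s = L s^{2} + s = s + L s^{2}$)
$X{\left(26 \right)} b{\left(n{\left(2 \right)},H \right)} = 1 \cdot 1 \left(1 + 4 \cdot 1\right) = 1 \cdot 1 \left(1 + 4\right) = 1 \cdot 1 \cdot 5 = 1 \cdot 5 = 5$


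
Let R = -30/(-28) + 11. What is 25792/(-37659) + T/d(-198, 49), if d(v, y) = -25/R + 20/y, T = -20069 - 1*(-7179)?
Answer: 133981507049/17285481 ≈ 7751.1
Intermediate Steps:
R = 169/14 (R = -30*(-1/28) + 11 = 15/14 + 11 = 169/14 ≈ 12.071)
T = -12890 (T = -20069 + 7179 = -12890)
d(v, y) = -350/169 + 20/y (d(v, y) = -25/169/14 + 20/y = -25*14/169 + 20/y = -350/169 + 20/y)
25792/(-37659) + T/d(-198, 49) = 25792/(-37659) - 12890/(-350/169 + 20/49) = 25792*(-1/37659) - 12890/(-350/169 + 20*(1/49)) = -25792/37659 - 12890/(-350/169 + 20/49) = -25792/37659 - 12890/(-13770/8281) = -25792/37659 - 12890*(-8281/13770) = -25792/37659 + 10674209/1377 = 133981507049/17285481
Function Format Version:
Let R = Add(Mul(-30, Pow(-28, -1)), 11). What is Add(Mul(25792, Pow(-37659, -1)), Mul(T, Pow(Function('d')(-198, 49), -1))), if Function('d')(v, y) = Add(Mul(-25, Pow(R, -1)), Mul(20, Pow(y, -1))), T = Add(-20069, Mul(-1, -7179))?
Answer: Rational(133981507049, 17285481) ≈ 7751.1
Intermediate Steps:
R = Rational(169, 14) (R = Add(Mul(-30, Rational(-1, 28)), 11) = Add(Rational(15, 14), 11) = Rational(169, 14) ≈ 12.071)
T = -12890 (T = Add(-20069, 7179) = -12890)
Function('d')(v, y) = Add(Rational(-350, 169), Mul(20, Pow(y, -1))) (Function('d')(v, y) = Add(Mul(-25, Pow(Rational(169, 14), -1)), Mul(20, Pow(y, -1))) = Add(Mul(-25, Rational(14, 169)), Mul(20, Pow(y, -1))) = Add(Rational(-350, 169), Mul(20, Pow(y, -1))))
Add(Mul(25792, Pow(-37659, -1)), Mul(T, Pow(Function('d')(-198, 49), -1))) = Add(Mul(25792, Pow(-37659, -1)), Mul(-12890, Pow(Add(Rational(-350, 169), Mul(20, Pow(49, -1))), -1))) = Add(Mul(25792, Rational(-1, 37659)), Mul(-12890, Pow(Add(Rational(-350, 169), Mul(20, Rational(1, 49))), -1))) = Add(Rational(-25792, 37659), Mul(-12890, Pow(Add(Rational(-350, 169), Rational(20, 49)), -1))) = Add(Rational(-25792, 37659), Mul(-12890, Pow(Rational(-13770, 8281), -1))) = Add(Rational(-25792, 37659), Mul(-12890, Rational(-8281, 13770))) = Add(Rational(-25792, 37659), Rational(10674209, 1377)) = Rational(133981507049, 17285481)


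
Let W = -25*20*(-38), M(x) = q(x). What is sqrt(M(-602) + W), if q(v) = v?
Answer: sqrt(18398) ≈ 135.64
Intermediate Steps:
M(x) = x
W = 19000 (W = -500*(-38) = 19000)
sqrt(M(-602) + W) = sqrt(-602 + 19000) = sqrt(18398)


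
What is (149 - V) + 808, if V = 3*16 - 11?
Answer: 920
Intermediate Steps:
V = 37 (V = 48 - 11 = 37)
(149 - V) + 808 = (149 - 1*37) + 808 = (149 - 37) + 808 = 112 + 808 = 920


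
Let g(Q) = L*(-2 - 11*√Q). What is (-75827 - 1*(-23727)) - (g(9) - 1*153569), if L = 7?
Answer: 101714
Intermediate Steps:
g(Q) = -14 - 77*√Q (g(Q) = 7*(-2 - 11*√Q) = -14 - 77*√Q)
(-75827 - 1*(-23727)) - (g(9) - 1*153569) = (-75827 - 1*(-23727)) - ((-14 - 77*√9) - 1*153569) = (-75827 + 23727) - ((-14 - 77*3) - 153569) = -52100 - ((-14 - 231) - 153569) = -52100 - (-245 - 153569) = -52100 - 1*(-153814) = -52100 + 153814 = 101714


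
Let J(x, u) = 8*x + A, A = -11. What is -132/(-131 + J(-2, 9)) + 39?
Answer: 3147/79 ≈ 39.835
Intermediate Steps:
J(x, u) = -11 + 8*x (J(x, u) = 8*x - 11 = -11 + 8*x)
-132/(-131 + J(-2, 9)) + 39 = -132/(-131 + (-11 + 8*(-2))) + 39 = -132/(-131 + (-11 - 16)) + 39 = -132/(-131 - 27) + 39 = -132/(-158) + 39 = -1/158*(-132) + 39 = 66/79 + 39 = 3147/79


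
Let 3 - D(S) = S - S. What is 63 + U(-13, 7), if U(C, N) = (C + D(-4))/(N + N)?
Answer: 436/7 ≈ 62.286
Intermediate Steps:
D(S) = 3 (D(S) = 3 - (S - S) = 3 - 1*0 = 3 + 0 = 3)
U(C, N) = (3 + C)/(2*N) (U(C, N) = (C + 3)/(N + N) = (3 + C)/((2*N)) = (3 + C)*(1/(2*N)) = (3 + C)/(2*N))
63 + U(-13, 7) = 63 + (½)*(3 - 13)/7 = 63 + (½)*(⅐)*(-10) = 63 - 5/7 = 436/7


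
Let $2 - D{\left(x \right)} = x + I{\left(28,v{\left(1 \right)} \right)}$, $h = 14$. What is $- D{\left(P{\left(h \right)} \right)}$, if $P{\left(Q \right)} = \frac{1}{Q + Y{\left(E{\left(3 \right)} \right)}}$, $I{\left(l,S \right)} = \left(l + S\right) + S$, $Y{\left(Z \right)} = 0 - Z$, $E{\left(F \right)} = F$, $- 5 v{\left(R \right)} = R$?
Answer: $\frac{1413}{55} \approx 25.691$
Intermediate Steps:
$v{\left(R \right)} = - \frac{R}{5}$
$Y{\left(Z \right)} = - Z$
$I{\left(l,S \right)} = l + 2 S$ ($I{\left(l,S \right)} = \left(S + l\right) + S = l + 2 S$)
$P{\left(Q \right)} = \frac{1}{-3 + Q}$ ($P{\left(Q \right)} = \frac{1}{Q - 3} = \frac{1}{-3 + Q}$)
$D{\left(x \right)} = - \frac{128}{5} - x$ ($D{\left(x \right)} = 2 - \left(x + \left(28 + 2 \left(\left(- \frac{1}{5}\right) 1\right)\right)\right) = 2 - \left(x + \left(28 + 2 \left(- \frac{1}{5}\right)\right)\right) = 2 - \left(x + \left(28 - \frac{2}{5}\right)\right) = 2 - \left(x + \frac{138}{5}\right) = 2 - \left(\frac{138}{5} + x\right) = - \frac{128}{5} - x$)
$- D{\left(P{\left(h \right)} \right)} = - (- \frac{128}{5} - \frac{1}{-3 + 14}) = - (- \frac{128}{5} - \frac{1}{11}) = \left(-1\right) \left(- \frac{1413}{55}\right) = \frac{1413}{55}$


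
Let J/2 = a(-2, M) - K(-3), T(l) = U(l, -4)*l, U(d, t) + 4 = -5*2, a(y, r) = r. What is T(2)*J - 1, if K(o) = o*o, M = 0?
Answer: 503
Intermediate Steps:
U(d, t) = -14 (U(d, t) = -4 - 5*2 = -4 - 10 = -14)
K(o) = o**2
T(l) = -14*l
J = -18 (J = 2*(0 - 1*(-3)**2) = 2*(0 - 1*9) = 2*(0 - 9) = 2*(-9) = -18)
T(2)*J - 1 = -14*2*(-18) - 1 = -28*(-18) - 1 = 504 - 1 = 503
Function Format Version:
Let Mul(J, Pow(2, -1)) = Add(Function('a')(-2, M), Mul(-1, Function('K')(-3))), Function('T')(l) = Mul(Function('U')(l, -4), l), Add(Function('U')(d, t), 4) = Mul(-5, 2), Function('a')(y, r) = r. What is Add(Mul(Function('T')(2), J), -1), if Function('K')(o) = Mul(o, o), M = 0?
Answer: 503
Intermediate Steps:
Function('U')(d, t) = -14 (Function('U')(d, t) = Add(-4, Mul(-5, 2)) = Add(-4, -10) = -14)
Function('K')(o) = Pow(o, 2)
Function('T')(l) = Mul(-14, l)
J = -18 (J = Mul(2, Add(0, Mul(-1, Pow(-3, 2)))) = Mul(2, Add(0, Mul(-1, 9))) = Mul(2, Add(0, -9)) = Mul(2, -9) = -18)
Add(Mul(Function('T')(2), J), -1) = Add(Mul(Mul(-14, 2), -18), -1) = Add(Mul(-28, -18), -1) = Add(504, -1) = 503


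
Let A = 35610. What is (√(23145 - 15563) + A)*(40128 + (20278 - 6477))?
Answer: 1920411690 + 53929*√7582 ≈ 1.9251e+9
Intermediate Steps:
(√(23145 - 15563) + A)*(40128 + (20278 - 6477)) = (√(23145 - 15563) + 35610)*(40128 + (20278 - 6477)) = (√7582 + 35610)*(40128 + 13801) = (35610 + √7582)*53929 = 1920411690 + 53929*√7582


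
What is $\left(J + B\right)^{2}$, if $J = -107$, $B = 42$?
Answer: $4225$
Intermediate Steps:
$\left(J + B\right)^{2} = \left(-107 + 42\right)^{2} = \left(-65\right)^{2} = 4225$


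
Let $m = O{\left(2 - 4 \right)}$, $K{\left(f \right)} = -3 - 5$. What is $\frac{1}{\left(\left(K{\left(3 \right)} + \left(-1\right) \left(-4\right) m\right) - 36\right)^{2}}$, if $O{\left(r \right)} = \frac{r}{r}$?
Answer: $\frac{1}{1600} \approx 0.000625$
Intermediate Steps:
$K{\left(f \right)} = -8$
$O{\left(r \right)} = 1$
$m = 1$
$\frac{1}{\left(\left(K{\left(3 \right)} + \left(-1\right) \left(-4\right) m\right) - 36\right)^{2}} = \frac{1}{\left(\left(-8 + \left(-1\right) \left(-4\right) 1\right) - 36\right)^{2}} = \frac{1}{\left(\left(-8 + 4 \cdot 1\right) - 36\right)^{2}} = \frac{1}{\left(\left(-8 + 4\right) - 36\right)^{2}} = \frac{1}{\left(-4 - 36\right)^{2}} = \frac{1}{\left(-40\right)^{2}} = \frac{1}{1600}$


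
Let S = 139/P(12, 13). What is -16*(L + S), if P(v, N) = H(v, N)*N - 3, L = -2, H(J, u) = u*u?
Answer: 33992/1097 ≈ 30.986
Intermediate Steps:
H(J, u) = u²
P(v, N) = -3 + N³ (P(v, N) = N²*N - 3 = N³ - 3 = -3 + N³)
S = 139/2194 (S = 139/(-3 + 13³) = 139/(-3 + 2197) = 139/2194 ≈ 0.063355)
-16*(L + S) = -16*(-2 + 139/2194) = -16*(-4249/2194) = 33992/1097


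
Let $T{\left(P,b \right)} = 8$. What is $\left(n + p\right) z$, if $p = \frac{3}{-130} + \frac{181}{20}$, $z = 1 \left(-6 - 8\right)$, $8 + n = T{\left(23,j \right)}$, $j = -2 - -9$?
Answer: $- \frac{16429}{130} \approx -126.38$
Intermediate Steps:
$j = 7$ ($j = -2 + 9 = 7$)
$n = 0$ ($n = -8 + 8 = 0$)
$z = -14$ ($z = 1 \left(-14\right) = -14$)
$p = \frac{2347}{260}$ ($p = 3 \left(- \frac{1}{130}\right) + 181 \cdot \frac{1}{20} = - \frac{3}{130} + \frac{181}{20} = \frac{2347}{260} \approx 9.0269$)
$\left(n + p\right) z = \left(0 + \frac{2347}{260}\right) \left(-14\right) = \frac{2347}{260} \left(-14\right) = - \frac{16429}{130}$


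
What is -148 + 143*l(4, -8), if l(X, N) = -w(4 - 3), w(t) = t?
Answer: -291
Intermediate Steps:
l(X, N) = -1 (l(X, N) = -(4 - 3) = -1*1 = -1)
-148 + 143*l(4, -8) = -148 + 143*(-1) = -148 - 143 = -291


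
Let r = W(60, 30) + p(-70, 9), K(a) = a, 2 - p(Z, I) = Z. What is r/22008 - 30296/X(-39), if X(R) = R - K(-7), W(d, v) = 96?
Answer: 496101/524 ≈ 946.76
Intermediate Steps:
p(Z, I) = 2 - Z
r = 168 (r = 96 + (2 - 1*(-70)) = 96 + (2 + 70) = 96 + 72 = 168)
X(R) = 7 + R (X(R) = R - 1*(-7) = R + 7 = 7 + R)
r/22008 - 30296/X(-39) = 168/22008 - 30296/(7 - 39) = 168*(1/22008) - 30296/(-32) = 1/131 - 30296*(-1/32) = 1/131 + 3787/4 = 496101/524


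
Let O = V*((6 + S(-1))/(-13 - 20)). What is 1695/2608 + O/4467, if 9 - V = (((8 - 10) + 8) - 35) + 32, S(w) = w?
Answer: 83261135/128149296 ≈ 0.64972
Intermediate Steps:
V = 6 (V = 9 - ((((8 - 10) + 8) - 35) + 32) = 9 - (((-2 + 8) - 35) + 32) = 9 - ((6 - 35) + 32) = 9 - (-29 + 32) = 9 - 1*3 = 9 - 3 = 6)
O = -10/11 (O = 6*((6 - 1)/(-13 - 20)) = 6*(5/(-33)) = 6*(5*(-1/33)) = 6*(-5/33) = -10/11 ≈ -0.90909)
1695/2608 + O/4467 = 1695/2608 - 10/11/4467 = 1695*(1/2608) - 10/11*1/4467 = 1695/2608 - 10/49137 = 83261135/128149296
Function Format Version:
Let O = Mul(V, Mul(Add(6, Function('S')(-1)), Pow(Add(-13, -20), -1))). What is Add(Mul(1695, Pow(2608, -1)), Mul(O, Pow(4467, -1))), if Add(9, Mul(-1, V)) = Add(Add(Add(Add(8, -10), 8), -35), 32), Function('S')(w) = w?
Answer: Rational(83261135, 128149296) ≈ 0.64972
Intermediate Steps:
V = 6 (V = Add(9, Mul(-1, Add(Add(Add(Add(8, -10), 8), -35), 32))) = Add(9, Mul(-1, Add(Add(Add(-2, 8), -35), 32))) = Add(9, Mul(-1, Add(Add(6, -35), 32))) = Add(9, Mul(-1, Add(-29, 32))) = Add(9, Mul(-1, 3)) = Add(9, -3) = 6)
O = Rational(-10, 11) (O = Mul(6, Mul(Add(6, -1), Pow(Add(-13, -20), -1))) = Mul(6, Mul(5, Pow(-33, -1))) = Mul(6, Mul(5, Rational(-1, 33))) = Mul(6, Rational(-5, 33)) = Rational(-10, 11) ≈ -0.90909)
Add(Mul(1695, Pow(2608, -1)), Mul(O, Pow(4467, -1))) = Add(Mul(1695, Pow(2608, -1)), Mul(Rational(-10, 11), Pow(4467, -1))) = Add(Mul(1695, Rational(1, 2608)), Mul(Rational(-10, 11), Rational(1, 4467))) = Add(Rational(1695, 2608), Rational(-10, 49137)) = Rational(83261135, 128149296)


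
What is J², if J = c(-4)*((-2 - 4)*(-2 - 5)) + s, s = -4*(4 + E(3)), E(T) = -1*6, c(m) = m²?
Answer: 462400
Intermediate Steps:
E(T) = -6
s = 8 (s = -4*(4 - 6) = -4*(-2) = 8)
J = 680 (J = (-4)²*((-2 - 4)*(-2 - 5)) + 8 = 16*(-6*(-7)) + 8 = 16*42 + 8 = 672 + 8 = 680)
J² = 680² = 462400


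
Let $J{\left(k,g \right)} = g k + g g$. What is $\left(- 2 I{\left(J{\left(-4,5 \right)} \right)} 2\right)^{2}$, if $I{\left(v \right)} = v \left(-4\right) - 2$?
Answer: $7744$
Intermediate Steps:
$J{\left(k,g \right)} = g^{2} + g k$ ($J{\left(k,g \right)} = g k + g^{2} = g^{2} + g k$)
$I{\left(v \right)} = -2 - 4 v$ ($I{\left(v \right)} = - 4 v - 2 = -2 - 4 v$)
$\left(- 2 I{\left(J{\left(-4,5 \right)} \right)} 2\right)^{2} = \left(- 2 \left(-2 - 4 \cdot 5 \left(5 - 4\right)\right) 2\right)^{2} = \left(- 2 \left(-2 - 4 \cdot 5 \cdot 1\right) 2\right)^{2} = \left(- 2 \left(-2 - 20\right) 2\right)^{2} = \left(\left(-2\right) \left(-22\right) 2\right)^{2} = \left(44 \cdot 2\right)^{2} = 88^{2} = 7744$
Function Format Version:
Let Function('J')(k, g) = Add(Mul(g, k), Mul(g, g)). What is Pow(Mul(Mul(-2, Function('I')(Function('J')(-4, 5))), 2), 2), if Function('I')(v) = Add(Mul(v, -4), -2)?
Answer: 7744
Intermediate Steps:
Function('J')(k, g) = Add(Pow(g, 2), Mul(g, k)) (Function('J')(k, g) = Add(Mul(g, k), Pow(g, 2)) = Add(Pow(g, 2), Mul(g, k)))
Function('I')(v) = Add(-2, Mul(-4, v)) (Function('I')(v) = Add(Mul(-4, v), -2) = Add(-2, Mul(-4, v)))
Pow(Mul(Mul(-2, Function('I')(Function('J')(-4, 5))), 2), 2) = Pow(Mul(Mul(-2, Add(-2, Mul(-4, Mul(5, Add(5, -4))))), 2), 2) = Pow(Mul(Mul(-2, Add(-2, Mul(-4, Mul(5, 1)))), 2), 2) = Pow(Mul(Mul(-2, Add(-2, Mul(-4, 5))), 2), 2) = Pow(Mul(Mul(-2, Add(-2, -20)), 2), 2) = Pow(Mul(Mul(-2, -22), 2), 2) = Pow(Mul(44, 2), 2) = Pow(88, 2) = 7744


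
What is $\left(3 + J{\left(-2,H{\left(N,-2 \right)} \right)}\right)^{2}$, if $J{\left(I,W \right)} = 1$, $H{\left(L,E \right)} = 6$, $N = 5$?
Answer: $16$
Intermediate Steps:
$\left(3 + J{\left(-2,H{\left(N,-2 \right)} \right)}\right)^{2} = \left(3 + 1\right)^{2} = 4^{2} = 16$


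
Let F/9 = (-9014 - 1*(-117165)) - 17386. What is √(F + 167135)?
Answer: 2*√246005 ≈ 991.98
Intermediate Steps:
F = 816885 (F = 9*((-9014 - 1*(-117165)) - 17386) = 9*((-9014 + 117165) - 17386) = 9*(108151 - 17386) = 9*90765 = 816885)
√(F + 167135) = √(816885 + 167135) = √984020 = 2*√246005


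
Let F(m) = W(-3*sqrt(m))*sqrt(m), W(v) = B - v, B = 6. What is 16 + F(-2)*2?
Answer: 4 + 12*I*sqrt(2) ≈ 4.0 + 16.971*I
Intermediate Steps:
W(v) = 6 - v
F(m) = sqrt(m)*(6 + 3*sqrt(m)) (F(m) = (6 - (-3)*sqrt(m))*sqrt(m) = (6 + 3*sqrt(m))*sqrt(m) = sqrt(m)*(6 + 3*sqrt(m)))
16 + F(-2)*2 = 16 + (3*(-2) + 6*sqrt(-2))*2 = 16 + (-6 + 6*(I*sqrt(2)))*2 = 16 + (-6 + 6*I*sqrt(2))*2 = 16 + (-12 + 12*I*sqrt(2)) = 4 + 12*I*sqrt(2)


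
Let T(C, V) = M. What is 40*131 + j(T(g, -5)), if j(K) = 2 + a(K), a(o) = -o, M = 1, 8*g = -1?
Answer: 5241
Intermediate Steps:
g = -1/8 (g = (1/8)*(-1) = -1/8 ≈ -0.12500)
T(C, V) = 1
j(K) = 2 - K
40*131 + j(T(g, -5)) = 40*131 + (2 - 1*1) = 5240 + (2 - 1) = 5240 + 1 = 5241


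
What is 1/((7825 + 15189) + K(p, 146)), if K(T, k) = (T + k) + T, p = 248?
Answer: 1/23656 ≈ 4.2273e-5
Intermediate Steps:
K(T, k) = k + 2*T
1/((7825 + 15189) + K(p, 146)) = 1/((7825 + 15189) + (146 + 2*248)) = 1/(23014 + (146 + 496)) = 1/(23014 + 642) = 1/23656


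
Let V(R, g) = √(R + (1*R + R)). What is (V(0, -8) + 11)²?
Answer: 121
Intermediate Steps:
V(R, g) = √3*√R (V(R, g) = √(R + (R + R)) = √(R + 2*R) = √(3*R) = √3*√R)
(V(0, -8) + 11)² = (√3*√0 + 11)² = (√3*0 + 11)² = (0 + 11)² = 11² = 121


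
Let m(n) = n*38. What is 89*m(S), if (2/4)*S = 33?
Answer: 223212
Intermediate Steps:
S = 66 (S = 2*33 = 66)
m(n) = 38*n
89*m(S) = 89*(38*66) = 89*2508 = 223212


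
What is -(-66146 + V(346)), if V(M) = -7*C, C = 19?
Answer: 66279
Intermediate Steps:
V(M) = -133 (V(M) = -7*19 = -133)
-(-66146 + V(346)) = -(-66146 - 133) = -1*(-66279) = 66279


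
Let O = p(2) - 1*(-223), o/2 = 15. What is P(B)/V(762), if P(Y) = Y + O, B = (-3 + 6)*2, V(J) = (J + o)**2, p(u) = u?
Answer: 7/19008 ≈ 0.00036827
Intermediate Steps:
o = 30 (o = 2*15 = 30)
V(J) = (30 + J)**2 (V(J) = (J + 30)**2 = (30 + J)**2)
B = 6 (B = 3*2 = 6)
O = 225 (O = 2 - 1*(-223) = 2 + 223 = 225)
P(Y) = 225 + Y (P(Y) = Y + 225 = 225 + Y)
P(B)/V(762) = (225 + 6)/((30 + 762)**2) = 231/(792**2) = 231/627264 = 231*(1/627264) = 7/19008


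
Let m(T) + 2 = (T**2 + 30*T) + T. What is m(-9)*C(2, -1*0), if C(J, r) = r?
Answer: 0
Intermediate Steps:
m(T) = -2 + T**2 + 31*T (m(T) = -2 + ((T**2 + 30*T) + T) = -2 + (T**2 + 31*T) = -2 + T**2 + 31*T)
m(-9)*C(2, -1*0) = (-2 + (-9)**2 + 31*(-9))*(-1*0) = (-2 + 81 - 279)*0 = -200*0 = 0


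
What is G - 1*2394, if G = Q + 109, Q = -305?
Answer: -2590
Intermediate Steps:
G = -196 (G = -305 + 109 = -196)
G - 1*2394 = -196 - 1*2394 = -196 - 2394 = -2590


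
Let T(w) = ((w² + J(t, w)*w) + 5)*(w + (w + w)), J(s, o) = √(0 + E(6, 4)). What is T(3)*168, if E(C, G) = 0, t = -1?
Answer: 21168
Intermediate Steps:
J(s, o) = 0 (J(s, o) = √(0 + 0) = √0 = 0)
T(w) = 3*w*(5 + w²) (T(w) = ((w² + 0*w) + 5)*(w + (w + w)) = ((w² + 0) + 5)*(w + 2*w) = (w² + 5)*(3*w) = (5 + w²)*(3*w) = 3*w*(5 + w²))
T(3)*168 = (3*3*(5 + 3²))*168 = (3*3*(5 + 9))*168 = (3*3*14)*168 = 126*168 = 21168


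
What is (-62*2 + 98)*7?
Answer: -182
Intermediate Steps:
(-62*2 + 98)*7 = (-124 + 98)*7 = -26*7 = -182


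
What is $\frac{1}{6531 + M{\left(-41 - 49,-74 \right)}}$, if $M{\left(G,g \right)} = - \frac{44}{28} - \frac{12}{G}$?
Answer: $\frac{105}{685604} \approx 0.00015315$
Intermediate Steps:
$M{\left(G,g \right)} = - \frac{11}{7} - \frac{12}{G}$ ($M{\left(G,g \right)} = \left(-44\right) \frac{1}{28} - \frac{12}{G} = - \frac{11}{7} - \frac{12}{G}$)
$\frac{1}{6531 + M{\left(-41 - 49,-74 \right)}} = \frac{1}{6531 - \left(\frac{11}{7} + \frac{12}{-41 - 49}\right)} = \frac{1}{6531 - \left(\frac{11}{7} + \frac{12}{-90}\right)} = \frac{1}{6531 - \frac{151}{105}} = \frac{1}{\frac{685604}{105}} = \frac{105}{685604}$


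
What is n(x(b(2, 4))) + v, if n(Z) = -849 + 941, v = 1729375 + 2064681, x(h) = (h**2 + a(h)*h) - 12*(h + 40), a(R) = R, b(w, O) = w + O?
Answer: 3794148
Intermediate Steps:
b(w, O) = O + w
x(h) = -480 - 12*h + 2*h**2 (x(h) = (h**2 + h*h) - 12*(h + 40) = (h**2 + h**2) - 12*(40 + h) = 2*h**2 + (-480 - 12*h) = -480 - 12*h + 2*h**2)
v = 3794056
n(Z) = 92
n(x(b(2, 4))) + v = 92 + 3794056 = 3794148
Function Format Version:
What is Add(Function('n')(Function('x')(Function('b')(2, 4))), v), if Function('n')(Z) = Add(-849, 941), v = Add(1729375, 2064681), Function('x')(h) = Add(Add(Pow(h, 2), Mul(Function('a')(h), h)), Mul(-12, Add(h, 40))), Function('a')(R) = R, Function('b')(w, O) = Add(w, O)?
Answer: 3794148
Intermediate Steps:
Function('b')(w, O) = Add(O, w)
Function('x')(h) = Add(-480, Mul(-12, h), Mul(2, Pow(h, 2))) (Function('x')(h) = Add(Add(Pow(h, 2), Mul(h, h)), Mul(-12, Add(h, 40))) = Add(Add(Pow(h, 2), Pow(h, 2)), Mul(-12, Add(40, h))) = Add(Mul(2, Pow(h, 2)), Add(-480, Mul(-12, h))) = Add(-480, Mul(-12, h), Mul(2, Pow(h, 2))))
v = 3794056
Function('n')(Z) = 92
Add(Function('n')(Function('x')(Function('b')(2, 4))), v) = Add(92, 3794056) = 3794148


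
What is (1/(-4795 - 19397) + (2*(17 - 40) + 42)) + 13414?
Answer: 324414719/24192 ≈ 13410.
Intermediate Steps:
(1/(-4795 - 19397) + (2*(17 - 40) + 42)) + 13414 = (1/(-24192) + (2*(-23) + 42)) + 13414 = (-1/24192 + (-46 + 42)) + 13414 = (-1/24192 - 4) + 13414 = -96769/24192 + 13414 = 324414719/24192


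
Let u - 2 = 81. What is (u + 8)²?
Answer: 8281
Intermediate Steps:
u = 83 (u = 2 + 81 = 83)
(u + 8)² = (83 + 8)² = 91² = 8281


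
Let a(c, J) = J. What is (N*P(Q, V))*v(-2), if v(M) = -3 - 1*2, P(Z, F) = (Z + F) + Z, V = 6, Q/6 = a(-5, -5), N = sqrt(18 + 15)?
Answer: 270*sqrt(33) ≈ 1551.0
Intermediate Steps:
N = sqrt(33) ≈ 5.7446
Q = -30 (Q = 6*(-5) = -30)
P(Z, F) = F + 2*Z (P(Z, F) = (F + Z) + Z = F + 2*Z)
v(M) = -5 (v(M) = -3 - 2 = -5)
(N*P(Q, V))*v(-2) = (sqrt(33)*(6 + 2*(-30)))*(-5) = (sqrt(33)*(6 - 60))*(-5) = (sqrt(33)*(-54))*(-5) = -54*sqrt(33)*(-5) = 270*sqrt(33)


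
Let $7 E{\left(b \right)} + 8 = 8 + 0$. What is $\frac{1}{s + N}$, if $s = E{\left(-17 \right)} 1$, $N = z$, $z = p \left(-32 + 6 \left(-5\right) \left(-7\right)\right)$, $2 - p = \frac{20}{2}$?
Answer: $- \frac{1}{1424} \approx -0.00070225$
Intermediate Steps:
$E{\left(b \right)} = 0$ ($E{\left(b \right)} = - \frac{8}{7} + \frac{8 + 0}{7} = - \frac{8}{7} + \frac{1}{7} \cdot 8 = - \frac{8}{7} + \frac{8}{7} = 0$)
$p = -8$ ($p = 2 - \frac{20}{2} = 2 - 20 \cdot \frac{1}{2} = 2 - 10 = -8$)
$z = -1424$ ($z = - 8 \left(-32 + 6 \left(-5\right) \left(-7\right)\right) = - 8 \left(-32 - -210\right) = - 8 \left(-32 + 210\right) = \left(-8\right) 178 = -1424$)
$N = -1424$
$s = 0$ ($s = 0 \cdot 1 = 0$)
$\frac{1}{s + N} = \frac{1}{0 - 1424} = \frac{1}{-1424} = - \frac{1}{1424}$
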